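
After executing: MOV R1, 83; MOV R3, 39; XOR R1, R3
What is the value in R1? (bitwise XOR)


Register state trace:
  MOV R1, 83  → R1 = 83 (0b01010011)
  MOV R3, 39  → R3 = 39 (0b00100111)
  XOR R1, R3  → R1 = 83 XOR 39 = 116 (0b01110100)
Final: R1 = 116

116


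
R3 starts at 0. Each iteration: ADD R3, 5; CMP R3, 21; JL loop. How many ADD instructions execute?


Loop trace (R3 starts at 0, target 21, step 5):
  ADD #1: R3 = 0 + 5 = 5  → 5 < 21, loop
  ADD #2: R3 = 5 + 5 = 10  → 10 < 21, loop
  ADD #3: R3 = 10 + 5 = 15  → 15 < 21, loop
  ADD #4: R3 = 15 + 5 = 20  → 20 < 21, loop
  ADD #5: R3 = 20 + 5 = 25  → 25 >= 21, exit
Total ADD instructions: 5

5


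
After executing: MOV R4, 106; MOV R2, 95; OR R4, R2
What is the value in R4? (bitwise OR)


Register state trace:
  MOV R4, 106  → R4 = 106 (0b01101010)
  MOV R2, 95  → R2 = 95 (0b01011111)
  OR R4, R2   → R4 = 106 OR 95 = 127 (0b01111111)
Final: R4 = 127

127


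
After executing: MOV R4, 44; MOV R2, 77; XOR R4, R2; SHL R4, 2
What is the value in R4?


Register state trace:
  MOV R4, 44  → R4 = 44 (0b00101100)
  MOV R2, 77  → R2 = 77 (0b01001101)
  XOR R4, R2  → R4 = 44 XOR 77 = 97 (0b01100001)
  SHL R4, 2  → R4 = 97 << 2 = 388
Final: R4 = 388

388


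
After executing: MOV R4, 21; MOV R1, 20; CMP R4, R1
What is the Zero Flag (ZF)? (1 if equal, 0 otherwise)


Register state trace:
  MOV R4, 21  → R4 = 21
  MOV R1, 20  → R1 = 20
  CMP R4, R1  → computes 21 - 20 = 1
  Result is nonzero, so values are not equal
ZF = 0

0


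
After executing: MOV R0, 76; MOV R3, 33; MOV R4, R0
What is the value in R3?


Register state trace:
  MOV R0, 76  → R0 = 76
  MOV R3, 33  → R3 = 33
  MOV R4, R0  → R4 = 76
Final: R3 = 33

33


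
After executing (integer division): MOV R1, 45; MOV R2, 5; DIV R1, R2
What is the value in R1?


Register state trace:
  MOV R1, 45  → R1 = 45
  MOV R2, 5  → R2 = 5
  DIV R1, R2  → R1 = 45 // 5 = 9
Final: R1 = 9

9


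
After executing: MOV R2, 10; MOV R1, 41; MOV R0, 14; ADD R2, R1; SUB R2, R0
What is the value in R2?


Register state trace:
  MOV R2, 10  → R2 = 10
  MOV R1, 41  → R1 = 41
  MOV R0, 14  → R0 = 14
  ADD R2, R1  → R2 = 10 + 41 = 51
  SUB R2, R0  → R2 = 51 - 14 = 37
Final: R2 = 37

37


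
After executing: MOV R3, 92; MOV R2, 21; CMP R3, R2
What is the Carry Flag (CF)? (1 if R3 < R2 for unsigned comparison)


Register state trace:
  MOV R3, 92  → R3 = 92
  MOV R2, 21  → R2 = 21
  CMP R3, R2  → unsigned 92 - 21: no borrow
  92 >= 21, so CF = 0
CF = 0

0


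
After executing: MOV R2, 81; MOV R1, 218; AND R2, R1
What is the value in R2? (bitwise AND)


Register state trace:
  MOV R2, 81  → R2 = 81 (0b01010001)
  MOV R1, 218  → R1 = 218 (0b11011010)
  AND R2, R1  → R2 = 81 AND 218 = 80 (0b01010000)
Final: R2 = 80

80


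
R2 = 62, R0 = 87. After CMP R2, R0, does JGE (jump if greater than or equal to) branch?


Trace:
  R2 = 62, R0 = 87
  CMP R2, R0  → compares 62 vs 87
  JGE checks: is 62 greater than or equal to 87?
  62 < 87, so condition is false
Branch taken: No

No


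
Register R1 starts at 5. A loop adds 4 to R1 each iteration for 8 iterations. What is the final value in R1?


Starting value: R1 = 5
  Iter 1: R1 = 5 + 4 = 9
  Iter 2: R1 = 9 + 4 = 13
  Iter 3: R1 = 13 + 4 = 17
  Iter 4: R1 = 17 + 4 = 21
  Iter 5: R1 = 21 + 4 = 25
  Iter 6: R1 = 25 + 4 = 29
  Iter 7: R1 = 29 + 4 = 33
  Iter 8: R1 = 33 + 4 = 37
Final: R1 = 37

37


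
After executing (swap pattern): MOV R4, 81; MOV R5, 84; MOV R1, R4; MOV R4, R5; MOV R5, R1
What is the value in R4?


Register state trace (swap pattern):
  MOV R4, 81  → R4 = 81
  MOV R5, 84  → R5 = 84
  MOV R1, R4  → R1 = 81  (save R4)
  MOV R4, R5  → R4 = 84  (R4 gets R5's value)
  MOV R5, R1  → R5 = 81  (R5 gets saved value)
Final: R4 = 84

84


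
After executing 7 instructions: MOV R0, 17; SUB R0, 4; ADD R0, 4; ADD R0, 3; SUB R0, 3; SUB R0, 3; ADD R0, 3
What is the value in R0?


Register state trace:
  MOV R0, 17  → R0 = 17
  SUB R0, 4  → R0 = 17 - 4 = 13
  ADD R0, 4  → R0 = 13 + 4 = 17
  ADD R0, 3  → R0 = 17 + 3 = 20
  SUB R0, 3  → R0 = 20 - 3 = 17
  SUB R0, 3  → R0 = 17 - 3 = 14
  ADD R0, 3  → R0 = 14 + 3 = 17
Final: R0 = 17

17


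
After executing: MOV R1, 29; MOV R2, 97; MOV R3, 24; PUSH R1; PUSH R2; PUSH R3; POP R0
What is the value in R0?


Stack trace (top is rightmost):
  MOV R1, 29  → R1 = 29
  MOV R2, 97  → R2 = 97
  MOV R3, 24  → R3 = 24
  PUSH R1  → stack: [29]
  PUSH R2  → stack: [29, 97]
  PUSH R3  → stack: [29, 97, 24]
  POP R0  → R0 = 24, stack: [29, 97]
Final: R0 = 24

24


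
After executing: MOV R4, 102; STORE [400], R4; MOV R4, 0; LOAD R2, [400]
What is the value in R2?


Register and memory trace:
  MOV R4, 102  → R4 = 102
  STORE [400], R4  → mem[400] = 102
  MOV R4, 0  → R4 = 0
  LOAD R2, [400]  → R2 = mem[400] = 102
Final: R2 = 102

102


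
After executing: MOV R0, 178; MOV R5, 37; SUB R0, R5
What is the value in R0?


Register state trace:
  MOV R0, 178  → R0 = 178
  MOV R5, 37  → R5 = 37
  SUB R0, R5  → R0 = 178 - 37 = 141
Final: R0 = 141

141


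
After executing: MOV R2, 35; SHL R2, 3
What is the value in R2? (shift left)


Register state trace:
  MOV R2, 35  → R2 = 35
  SHL R2, 3  → R2 = 35 << 3 = 35 * 2^3 = 280
Final: R2 = 280

280


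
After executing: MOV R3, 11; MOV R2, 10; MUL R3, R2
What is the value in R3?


Register state trace:
  MOV R3, 11  → R3 = 11
  MOV R2, 10  → R2 = 10
  MUL R3, R2  → R3 = 11 * 10 = 110
Final: R3 = 110

110


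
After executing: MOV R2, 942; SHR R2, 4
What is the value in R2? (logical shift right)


Register state trace:
  MOV R2, 942  → R2 = 942
  SHR R2, 4  → R2 = 942 >> 4 = 942 // 2^4 = 58
Final: R2 = 58

58


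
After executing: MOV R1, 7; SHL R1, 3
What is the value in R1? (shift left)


Register state trace:
  MOV R1, 7  → R1 = 7
  SHL R1, 3  → R1 = 7 << 3 = 7 * 2^3 = 56
Final: R1 = 56

56


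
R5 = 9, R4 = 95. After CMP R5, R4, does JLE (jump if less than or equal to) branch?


Trace:
  R5 = 9, R4 = 95
  CMP R5, R4  → compares 9 vs 95
  JLE checks: is 9 less than or equal to 95?
  9 < 95, so condition is true
Branch taken: Yes

Yes


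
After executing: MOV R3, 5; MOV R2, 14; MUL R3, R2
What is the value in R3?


Register state trace:
  MOV R3, 5  → R3 = 5
  MOV R2, 14  → R2 = 14
  MUL R3, R2  → R3 = 5 * 14 = 70
Final: R3 = 70

70


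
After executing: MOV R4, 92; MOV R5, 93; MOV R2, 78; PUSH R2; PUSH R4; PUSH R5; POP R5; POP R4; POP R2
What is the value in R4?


Stack trace (top is rightmost):
  MOV R4, 92  → R4 = 92
  MOV R5, 93  → R5 = 93
  MOV R2, 78  → R2 = 78
  PUSH R2  → stack: [78]
  PUSH R4  → stack: [78, 92]
  PUSH R5  → stack: [78, 92, 93]
  POP R5  → R5 = 93, stack: [78, 92]
  POP R4  → R4 = 92, stack: [78]
  POP R2  → R2 = 78, stack: []
Final: R4 = 92

92


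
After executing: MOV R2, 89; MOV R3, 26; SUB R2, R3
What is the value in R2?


Register state trace:
  MOV R2, 89  → R2 = 89
  MOV R3, 26  → R3 = 26
  SUB R2, R3  → R2 = 89 - 26 = 63
Final: R2 = 63

63


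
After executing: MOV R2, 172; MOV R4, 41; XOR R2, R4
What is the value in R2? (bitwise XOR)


Register state trace:
  MOV R2, 172  → R2 = 172 (0b10101100)
  MOV R4, 41  → R4 = 41 (0b00101001)
  XOR R2, R4  → R2 = 172 XOR 41 = 133 (0b10000101)
Final: R2 = 133

133


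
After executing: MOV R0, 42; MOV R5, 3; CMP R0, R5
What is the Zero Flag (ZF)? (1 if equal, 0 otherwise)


Register state trace:
  MOV R0, 42  → R0 = 42
  MOV R5, 3  → R5 = 3
  CMP R0, R5  → computes 42 - 3 = 39
  Result is nonzero, so values are not equal
ZF = 0

0


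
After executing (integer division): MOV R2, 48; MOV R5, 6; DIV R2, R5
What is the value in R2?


Register state trace:
  MOV R2, 48  → R2 = 48
  MOV R5, 6  → R5 = 6
  DIV R2, R5  → R2 = 48 // 6 = 8
Final: R2 = 8

8


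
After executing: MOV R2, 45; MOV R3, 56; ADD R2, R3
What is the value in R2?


Register state trace:
  MOV R2, 45  → R2 = 45
  MOV R3, 56  → R3 = 56
  ADD R2, R3  → R2 = 45 + 56 = 101
Final: R2 = 101

101


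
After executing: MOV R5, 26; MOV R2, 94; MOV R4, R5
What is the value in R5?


Register state trace:
  MOV R5, 26  → R5 = 26
  MOV R2, 94  → R2 = 94
  MOV R4, R5  → R4 = 26
Final: R5 = 26

26


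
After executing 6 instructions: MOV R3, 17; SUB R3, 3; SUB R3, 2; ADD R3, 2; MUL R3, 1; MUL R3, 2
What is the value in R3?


Register state trace:
  MOV R3, 17  → R3 = 17
  SUB R3, 3  → R3 = 17 - 3 = 14
  SUB R3, 2  → R3 = 14 - 2 = 12
  ADD R3, 2  → R3 = 12 + 2 = 14
  MUL R3, 1  → R3 = 14 * 1 = 14
  MUL R3, 2  → R3 = 14 * 2 = 28
Final: R3 = 28

28


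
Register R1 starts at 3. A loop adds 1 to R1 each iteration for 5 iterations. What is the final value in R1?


Starting value: R1 = 3
  Iter 1: R1 = 3 + 1 = 4
  Iter 2: R1 = 4 + 1 = 5
  Iter 3: R1 = 5 + 1 = 6
  Iter 4: R1 = 6 + 1 = 7
  Iter 5: R1 = 7 + 1 = 8
Final: R1 = 8

8


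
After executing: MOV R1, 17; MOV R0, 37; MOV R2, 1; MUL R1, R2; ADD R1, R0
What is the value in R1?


Register state trace:
  MOV R1, 17  → R1 = 17
  MOV R0, 37  → R0 = 37
  MOV R2, 1  → R2 = 1
  MUL R1, R2  → R1 = 17 * 1 = 17
  ADD R1, R0  → R1 = 17 + 37 = 54
Final: R1 = 54

54


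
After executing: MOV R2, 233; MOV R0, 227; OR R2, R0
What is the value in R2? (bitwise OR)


Register state trace:
  MOV R2, 233  → R2 = 233 (0b11101001)
  MOV R0, 227  → R0 = 227 (0b11100011)
  OR R2, R0   → R2 = 233 OR 227 = 235 (0b11101011)
Final: R2 = 235

235


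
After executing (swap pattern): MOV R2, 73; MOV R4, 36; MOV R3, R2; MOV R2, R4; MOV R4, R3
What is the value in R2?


Register state trace (swap pattern):
  MOV R2, 73  → R2 = 73
  MOV R4, 36  → R4 = 36
  MOV R3, R2  → R3 = 73  (save R2)
  MOV R2, R4  → R2 = 36  (R2 gets R4's value)
  MOV R4, R3  → R4 = 73  (R4 gets saved value)
Final: R2 = 36

36


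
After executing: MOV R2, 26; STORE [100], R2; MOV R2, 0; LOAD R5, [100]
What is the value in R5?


Register and memory trace:
  MOV R2, 26  → R2 = 26
  STORE [100], R2  → mem[100] = 26
  MOV R2, 0  → R2 = 0
  LOAD R5, [100]  → R5 = mem[100] = 26
Final: R5 = 26

26


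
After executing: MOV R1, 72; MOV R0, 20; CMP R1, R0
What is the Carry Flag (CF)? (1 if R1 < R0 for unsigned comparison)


Register state trace:
  MOV R1, 72  → R1 = 72
  MOV R0, 20  → R0 = 20
  CMP R1, R0  → unsigned 72 - 20: no borrow
  72 >= 20, so CF = 0
CF = 0

0


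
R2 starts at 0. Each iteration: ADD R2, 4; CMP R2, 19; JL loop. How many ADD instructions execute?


Loop trace (R2 starts at 0, target 19, step 4):
  ADD #1: R2 = 0 + 4 = 4  → 4 < 19, loop
  ADD #2: R2 = 4 + 4 = 8  → 8 < 19, loop
  ADD #3: R2 = 8 + 4 = 12  → 12 < 19, loop
  ADD #4: R2 = 12 + 4 = 16  → 16 < 19, loop
  ADD #5: R2 = 16 + 4 = 20  → 20 >= 19, exit
Total ADD instructions: 5

5


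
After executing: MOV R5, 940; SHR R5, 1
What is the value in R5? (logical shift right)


Register state trace:
  MOV R5, 940  → R5 = 940
  SHR R5, 1  → R5 = 940 >> 1 = 940 // 2^1 = 470
Final: R5 = 470

470


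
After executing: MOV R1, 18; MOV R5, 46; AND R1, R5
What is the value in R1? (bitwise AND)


Register state trace:
  MOV R1, 18  → R1 = 18 (0b00010010)
  MOV R5, 46  → R5 = 46 (0b00101110)
  AND R1, R5  → R1 = 18 AND 46 = 2 (0b00000010)
Final: R1 = 2

2


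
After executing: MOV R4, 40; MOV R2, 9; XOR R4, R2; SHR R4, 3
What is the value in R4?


Register state trace:
  MOV R4, 40  → R4 = 40 (0b00101000)
  MOV R2, 9  → R2 = 9 (0b00001001)
  XOR R4, R2  → R4 = 40 XOR 9 = 33 (0b00100001)
  SHR R4, 3  → R4 = 33 >> 3 = 4
Final: R4 = 4

4


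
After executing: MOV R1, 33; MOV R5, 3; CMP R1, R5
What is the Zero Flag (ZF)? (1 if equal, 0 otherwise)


Register state trace:
  MOV R1, 33  → R1 = 33
  MOV R5, 3  → R5 = 3
  CMP R1, R5  → computes 33 - 3 = 30
  Result is nonzero, so values are not equal
ZF = 0

0


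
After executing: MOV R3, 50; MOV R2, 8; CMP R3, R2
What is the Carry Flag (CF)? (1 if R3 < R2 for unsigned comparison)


Register state trace:
  MOV R3, 50  → R3 = 50
  MOV R2, 8  → R2 = 8
  CMP R3, R2  → unsigned 50 - 8: no borrow
  50 >= 8, so CF = 0
CF = 0

0


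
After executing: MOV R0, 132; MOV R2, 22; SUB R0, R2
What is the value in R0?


Register state trace:
  MOV R0, 132  → R0 = 132
  MOV R2, 22  → R2 = 22
  SUB R0, R2  → R0 = 132 - 22 = 110
Final: R0 = 110

110


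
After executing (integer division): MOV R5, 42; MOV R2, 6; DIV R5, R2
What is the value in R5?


Register state trace:
  MOV R5, 42  → R5 = 42
  MOV R2, 6  → R2 = 6
  DIV R5, R2  → R5 = 42 // 6 = 7
Final: R5 = 7

7


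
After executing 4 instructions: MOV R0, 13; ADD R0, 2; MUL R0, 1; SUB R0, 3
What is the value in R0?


Register state trace:
  MOV R0, 13  → R0 = 13
  ADD R0, 2  → R0 = 13 + 2 = 15
  MUL R0, 1  → R0 = 15 * 1 = 15
  SUB R0, 3  → R0 = 15 - 3 = 12
Final: R0 = 12

12


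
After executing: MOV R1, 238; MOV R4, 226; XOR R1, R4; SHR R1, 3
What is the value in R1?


Register state trace:
  MOV R1, 238  → R1 = 238 (0b11101110)
  MOV R4, 226  → R4 = 226 (0b11100010)
  XOR R1, R4  → R1 = 238 XOR 226 = 12 (0b00001100)
  SHR R1, 3  → R1 = 12 >> 3 = 1
Final: R1 = 1

1


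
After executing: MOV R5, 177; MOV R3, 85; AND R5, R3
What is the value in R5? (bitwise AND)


Register state trace:
  MOV R5, 177  → R5 = 177 (0b10110001)
  MOV R3, 85  → R3 = 85 (0b01010101)
  AND R5, R3  → R5 = 177 AND 85 = 17 (0b00010001)
Final: R5 = 17

17


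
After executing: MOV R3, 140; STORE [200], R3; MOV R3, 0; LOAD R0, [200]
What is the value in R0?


Register and memory trace:
  MOV R3, 140  → R3 = 140
  STORE [200], R3  → mem[200] = 140
  MOV R3, 0  → R3 = 0
  LOAD R0, [200]  → R0 = mem[200] = 140
Final: R0 = 140

140


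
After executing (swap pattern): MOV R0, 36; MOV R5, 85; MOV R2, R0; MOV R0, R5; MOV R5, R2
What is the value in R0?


Register state trace (swap pattern):
  MOV R0, 36  → R0 = 36
  MOV R5, 85  → R5 = 85
  MOV R2, R0  → R2 = 36  (save R0)
  MOV R0, R5  → R0 = 85  (R0 gets R5's value)
  MOV R5, R2  → R5 = 36  (R5 gets saved value)
Final: R0 = 85

85


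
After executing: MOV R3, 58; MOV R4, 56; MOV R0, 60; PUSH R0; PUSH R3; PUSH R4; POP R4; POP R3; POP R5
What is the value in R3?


Stack trace (top is rightmost):
  MOV R3, 58  → R3 = 58
  MOV R4, 56  → R4 = 56
  MOV R0, 60  → R0 = 60
  PUSH R0  → stack: [60]
  PUSH R3  → stack: [60, 58]
  PUSH R4  → stack: [60, 58, 56]
  POP R4  → R4 = 56, stack: [60, 58]
  POP R3  → R3 = 58, stack: [60]
  POP R5  → R5 = 60, stack: []
Final: R3 = 58

58


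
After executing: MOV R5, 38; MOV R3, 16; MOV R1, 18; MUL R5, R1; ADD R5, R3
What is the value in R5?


Register state trace:
  MOV R5, 38  → R5 = 38
  MOV R3, 16  → R3 = 16
  MOV R1, 18  → R1 = 18
  MUL R5, R1  → R5 = 38 * 18 = 684
  ADD R5, R3  → R5 = 684 + 16 = 700
Final: R5 = 700

700


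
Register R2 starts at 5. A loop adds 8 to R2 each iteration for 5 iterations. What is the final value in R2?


Starting value: R2 = 5
  Iter 1: R2 = 5 + 8 = 13
  Iter 2: R2 = 13 + 8 = 21
  Iter 3: R2 = 21 + 8 = 29
  Iter 4: R2 = 29 + 8 = 37
  Iter 5: R2 = 37 + 8 = 45
Final: R2 = 45

45


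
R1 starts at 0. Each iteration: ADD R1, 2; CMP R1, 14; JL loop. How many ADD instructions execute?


Loop trace (R1 starts at 0, target 14, step 2):
  ADD #1: R1 = 0 + 2 = 2  → 2 < 14, loop
  ADD #2: R1 = 2 + 2 = 4  → 4 < 14, loop
  ADD #3: R1 = 4 + 2 = 6  → 6 < 14, loop
  ADD #4: R1 = 6 + 2 = 8  → 8 < 14, loop
  ADD #5: R1 = 8 + 2 = 10  → 10 < 14, loop
  ADD #6: R1 = 10 + 2 = 12  → 12 < 14, loop
  ADD #7: R1 = 12 + 2 = 14  → 14 >= 14, exit
Total ADD instructions: 7

7


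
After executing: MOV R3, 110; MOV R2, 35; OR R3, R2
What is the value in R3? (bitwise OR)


Register state trace:
  MOV R3, 110  → R3 = 110 (0b01101110)
  MOV R2, 35  → R2 = 35 (0b00100011)
  OR R3, R2   → R3 = 110 OR 35 = 111 (0b01101111)
Final: R3 = 111

111


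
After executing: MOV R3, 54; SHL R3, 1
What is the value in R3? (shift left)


Register state trace:
  MOV R3, 54  → R3 = 54
  SHL R3, 1  → R3 = 54 << 1 = 54 * 2^1 = 108
Final: R3 = 108

108


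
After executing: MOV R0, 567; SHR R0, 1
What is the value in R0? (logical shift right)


Register state trace:
  MOV R0, 567  → R0 = 567
  SHR R0, 1  → R0 = 567 >> 1 = 567 // 2^1 = 283
Final: R0 = 283

283


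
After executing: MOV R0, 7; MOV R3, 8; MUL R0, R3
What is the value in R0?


Register state trace:
  MOV R0, 7  → R0 = 7
  MOV R3, 8  → R3 = 8
  MUL R0, R3  → R0 = 7 * 8 = 56
Final: R0 = 56

56


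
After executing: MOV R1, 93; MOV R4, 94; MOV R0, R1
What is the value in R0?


Register state trace:
  MOV R1, 93  → R1 = 93
  MOV R4, 94  → R4 = 94
  MOV R0, R1  → R0 = 93
Final: R0 = 93

93


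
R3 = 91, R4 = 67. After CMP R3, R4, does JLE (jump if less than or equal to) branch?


Trace:
  R3 = 91, R4 = 67
  CMP R3, R4  → compares 91 vs 67
  JLE checks: is 91 less than or equal to 67?
  91 > 67, so condition is false
Branch taken: No

No


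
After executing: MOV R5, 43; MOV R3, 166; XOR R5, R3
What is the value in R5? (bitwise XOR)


Register state trace:
  MOV R5, 43  → R5 = 43 (0b00101011)
  MOV R3, 166  → R3 = 166 (0b10100110)
  XOR R5, R3  → R5 = 43 XOR 166 = 141 (0b10001101)
Final: R5 = 141

141


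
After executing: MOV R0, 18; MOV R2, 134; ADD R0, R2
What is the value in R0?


Register state trace:
  MOV R0, 18  → R0 = 18
  MOV R2, 134  → R2 = 134
  ADD R0, R2  → R0 = 18 + 134 = 152
Final: R0 = 152

152


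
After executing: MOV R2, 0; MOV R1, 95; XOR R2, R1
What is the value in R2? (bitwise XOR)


Register state trace:
  MOV R2, 0  → R2 = 0 (0b00000000)
  MOV R1, 95  → R1 = 95 (0b01011111)
  XOR R2, R1  → R2 = 0 XOR 95 = 95 (0b01011111)
Final: R2 = 95

95


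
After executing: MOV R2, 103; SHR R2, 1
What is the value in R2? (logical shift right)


Register state trace:
  MOV R2, 103  → R2 = 103
  SHR R2, 1  → R2 = 103 >> 1 = 103 // 2^1 = 51
Final: R2 = 51

51


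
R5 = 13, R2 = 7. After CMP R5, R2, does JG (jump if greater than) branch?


Trace:
  R5 = 13, R2 = 7
  CMP R5, R2  → compares 13 vs 7
  JG checks: is 13 greater than 7?
  13 > 7, so condition is true
Branch taken: Yes

Yes


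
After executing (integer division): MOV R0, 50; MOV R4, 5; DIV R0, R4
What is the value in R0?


Register state trace:
  MOV R0, 50  → R0 = 50
  MOV R4, 5  → R4 = 5
  DIV R0, R4  → R0 = 50 // 5 = 10
Final: R0 = 10

10


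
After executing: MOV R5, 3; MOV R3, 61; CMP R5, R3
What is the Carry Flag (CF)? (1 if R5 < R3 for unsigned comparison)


Register state trace:
  MOV R5, 3  → R5 = 3
  MOV R3, 61  → R3 = 61
  CMP R5, R3  → unsigned 3 - 61: borrow occurs
  3 < 61, so CF = 1
CF = 1

1


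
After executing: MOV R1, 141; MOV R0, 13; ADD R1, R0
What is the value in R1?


Register state trace:
  MOV R1, 141  → R1 = 141
  MOV R0, 13  → R0 = 13
  ADD R1, R0  → R1 = 141 + 13 = 154
Final: R1 = 154

154


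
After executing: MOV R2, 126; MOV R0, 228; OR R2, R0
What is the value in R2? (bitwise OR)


Register state trace:
  MOV R2, 126  → R2 = 126 (0b01111110)
  MOV R0, 228  → R0 = 228 (0b11100100)
  OR R2, R0   → R2 = 126 OR 228 = 254 (0b11111110)
Final: R2 = 254

254


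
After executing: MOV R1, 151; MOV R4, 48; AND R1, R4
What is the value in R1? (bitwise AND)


Register state trace:
  MOV R1, 151  → R1 = 151 (0b10010111)
  MOV R4, 48  → R4 = 48 (0b00110000)
  AND R1, R4  → R1 = 151 AND 48 = 16 (0b00010000)
Final: R1 = 16

16


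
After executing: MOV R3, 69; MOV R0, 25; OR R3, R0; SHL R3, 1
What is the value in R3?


Register state trace:
  MOV R3, 69  → R3 = 69 (0b01000101)
  MOV R0, 25  → R0 = 25 (0b00011001)
  OR R3, R0  → R3 = 69 OR 25 = 93 (0b01011101)
  SHL R3, 1  → R3 = 93 << 1 = 186
Final: R3 = 186

186


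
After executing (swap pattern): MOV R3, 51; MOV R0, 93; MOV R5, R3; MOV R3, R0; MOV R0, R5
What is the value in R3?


Register state trace (swap pattern):
  MOV R3, 51  → R3 = 51
  MOV R0, 93  → R0 = 93
  MOV R5, R3  → R5 = 51  (save R3)
  MOV R3, R0  → R3 = 93  (R3 gets R0's value)
  MOV R0, R5  → R0 = 51  (R0 gets saved value)
Final: R3 = 93

93


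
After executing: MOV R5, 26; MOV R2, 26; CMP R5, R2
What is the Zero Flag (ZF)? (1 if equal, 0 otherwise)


Register state trace:
  MOV R5, 26  → R5 = 26
  MOV R2, 26  → R2 = 26
  CMP R5, R2  → computes 26 - 26 = 0
  Result is zero, so values are equal
ZF = 1

1


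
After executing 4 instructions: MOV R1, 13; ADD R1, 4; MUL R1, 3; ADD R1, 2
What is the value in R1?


Register state trace:
  MOV R1, 13  → R1 = 13
  ADD R1, 4  → R1 = 13 + 4 = 17
  MUL R1, 3  → R1 = 17 * 3 = 51
  ADD R1, 2  → R1 = 51 + 2 = 53
Final: R1 = 53

53


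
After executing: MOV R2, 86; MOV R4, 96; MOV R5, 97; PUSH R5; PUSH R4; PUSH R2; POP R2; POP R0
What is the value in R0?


Stack trace (top is rightmost):
  MOV R2, 86  → R2 = 86
  MOV R4, 96  → R4 = 96
  MOV R5, 97  → R5 = 97
  PUSH R5  → stack: [97]
  PUSH R4  → stack: [97, 96]
  PUSH R2  → stack: [97, 96, 86]
  POP R2  → R2 = 86, stack: [97, 96]
  POP R0  → R0 = 96, stack: [97]
Final: R0 = 96

96


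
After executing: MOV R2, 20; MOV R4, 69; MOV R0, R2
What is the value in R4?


Register state trace:
  MOV R2, 20  → R2 = 20
  MOV R4, 69  → R4 = 69
  MOV R0, R2  → R0 = 20
Final: R4 = 69

69


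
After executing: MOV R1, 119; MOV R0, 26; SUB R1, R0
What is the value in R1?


Register state trace:
  MOV R1, 119  → R1 = 119
  MOV R0, 26  → R0 = 26
  SUB R1, R0  → R1 = 119 - 26 = 93
Final: R1 = 93

93


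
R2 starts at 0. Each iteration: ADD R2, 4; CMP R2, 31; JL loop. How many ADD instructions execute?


Loop trace (R2 starts at 0, target 31, step 4):
  ADD #1: R2 = 0 + 4 = 4  → 4 < 31, loop
  ADD #2: R2 = 4 + 4 = 8  → 8 < 31, loop
  ADD #3: R2 = 8 + 4 = 12  → 12 < 31, loop
  ADD #4: R2 = 12 + 4 = 16  → 16 < 31, loop
  ADD #5: R2 = 16 + 4 = 20  → 20 < 31, loop
  ADD #6: R2 = 20 + 4 = 24  → 24 < 31, loop
  ADD #7: R2 = 24 + 4 = 28  → 28 < 31, loop
  ADD #8: R2 = 28 + 4 = 32  → 32 >= 31, exit
Total ADD instructions: 8

8


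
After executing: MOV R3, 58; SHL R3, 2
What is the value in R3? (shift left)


Register state trace:
  MOV R3, 58  → R3 = 58
  SHL R3, 2  → R3 = 58 << 2 = 58 * 2^2 = 232
Final: R3 = 232

232


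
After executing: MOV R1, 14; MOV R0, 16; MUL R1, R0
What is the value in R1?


Register state trace:
  MOV R1, 14  → R1 = 14
  MOV R0, 16  → R0 = 16
  MUL R1, R0  → R1 = 14 * 16 = 224
Final: R1 = 224

224


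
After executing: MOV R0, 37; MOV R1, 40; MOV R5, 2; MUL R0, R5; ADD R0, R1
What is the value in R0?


Register state trace:
  MOV R0, 37  → R0 = 37
  MOV R1, 40  → R1 = 40
  MOV R5, 2  → R5 = 2
  MUL R0, R5  → R0 = 37 * 2 = 74
  ADD R0, R1  → R0 = 74 + 40 = 114
Final: R0 = 114

114


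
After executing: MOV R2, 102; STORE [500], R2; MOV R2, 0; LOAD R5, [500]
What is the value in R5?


Register and memory trace:
  MOV R2, 102  → R2 = 102
  STORE [500], R2  → mem[500] = 102
  MOV R2, 0  → R2 = 0
  LOAD R5, [500]  → R5 = mem[500] = 102
Final: R5 = 102

102


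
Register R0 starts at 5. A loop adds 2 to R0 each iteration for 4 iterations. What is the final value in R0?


Starting value: R0 = 5
  Iter 1: R0 = 5 + 2 = 7
  Iter 2: R0 = 7 + 2 = 9
  Iter 3: R0 = 9 + 2 = 11
  Iter 4: R0 = 11 + 2 = 13
Final: R0 = 13

13


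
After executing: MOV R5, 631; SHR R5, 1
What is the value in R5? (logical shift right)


Register state trace:
  MOV R5, 631  → R5 = 631
  SHR R5, 1  → R5 = 631 >> 1 = 631 // 2^1 = 315
Final: R5 = 315

315


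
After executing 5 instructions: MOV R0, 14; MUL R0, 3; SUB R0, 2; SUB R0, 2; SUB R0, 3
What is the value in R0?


Register state trace:
  MOV R0, 14  → R0 = 14
  MUL R0, 3  → R0 = 14 * 3 = 42
  SUB R0, 2  → R0 = 42 - 2 = 40
  SUB R0, 2  → R0 = 40 - 2 = 38
  SUB R0, 3  → R0 = 38 - 3 = 35
Final: R0 = 35

35


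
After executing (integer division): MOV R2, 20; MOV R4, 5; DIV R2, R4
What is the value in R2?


Register state trace:
  MOV R2, 20  → R2 = 20
  MOV R4, 5  → R4 = 5
  DIV R2, R4  → R2 = 20 // 5 = 4
Final: R2 = 4

4


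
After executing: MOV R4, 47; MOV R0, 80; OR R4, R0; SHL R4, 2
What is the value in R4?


Register state trace:
  MOV R4, 47  → R4 = 47 (0b00101111)
  MOV R0, 80  → R0 = 80 (0b01010000)
  OR R4, R0  → R4 = 47 OR 80 = 127 (0b01111111)
  SHL R4, 2  → R4 = 127 << 2 = 508
Final: R4 = 508

508


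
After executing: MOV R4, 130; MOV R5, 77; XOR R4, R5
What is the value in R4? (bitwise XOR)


Register state trace:
  MOV R4, 130  → R4 = 130 (0b10000010)
  MOV R5, 77  → R5 = 77 (0b01001101)
  XOR R4, R5  → R4 = 130 XOR 77 = 207 (0b11001111)
Final: R4 = 207

207


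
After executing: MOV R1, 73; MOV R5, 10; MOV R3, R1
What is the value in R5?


Register state trace:
  MOV R1, 73  → R1 = 73
  MOV R5, 10  → R5 = 10
  MOV R3, R1  → R3 = 73
Final: R5 = 10

10


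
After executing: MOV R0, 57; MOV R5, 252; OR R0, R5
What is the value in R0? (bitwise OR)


Register state trace:
  MOV R0, 57  → R0 = 57 (0b00111001)
  MOV R5, 252  → R5 = 252 (0b11111100)
  OR R0, R5   → R0 = 57 OR 252 = 253 (0b11111101)
Final: R0 = 253

253


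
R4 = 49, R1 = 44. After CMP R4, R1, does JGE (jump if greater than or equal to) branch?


Trace:
  R4 = 49, R1 = 44
  CMP R4, R1  → compares 49 vs 44
  JGE checks: is 49 greater than or equal to 44?
  49 > 44, so condition is true
Branch taken: Yes

Yes


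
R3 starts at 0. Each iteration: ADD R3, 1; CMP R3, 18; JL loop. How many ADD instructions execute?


Loop trace (R3 starts at 0, target 18, step 1):
  ADD #1: R3 = 0 + 1 = 1  → 1 < 18, loop
  ADD #2: R3 = 1 + 1 = 2  → 2 < 18, loop
  ADD #3: R3 = 2 + 1 = 3  → 3 < 18, loop
  ADD #4: R3 = 3 + 1 = 4  → 4 < 18, loop
  ADD #5: R3 = 4 + 1 = 5  → 5 < 18, loop
  ADD #6: R3 = 5 + 1 = 6  → 6 < 18, loop
  ADD #7: R3 = 6 + 1 = 7  → 7 < 18, loop
  ADD #8: R3 = 7 + 1 = 8  → 8 < 18, loop
  ADD #9: R3 = 8 + 1 = 9  → 9 < 18, loop
  ADD #10: R3 = 9 + 1 = 10  → 10 < 18, loop
  ADD #11: R3 = 10 + 1 = 11  → 11 < 18, loop
  ADD #12: R3 = 11 + 1 = 12  → 12 < 18, loop
  ADD #13: R3 = 12 + 1 = 13  → 13 < 18, loop
  ADD #14: R3 = 13 + 1 = 14  → 14 < 18, loop
  ADD #15: R3 = 14 + 1 = 15  → 15 < 18, loop
  ADD #16: R3 = 15 + 1 = 16  → 16 < 18, loop
  ADD #17: R3 = 16 + 1 = 17  → 17 < 18, loop
  ADD #18: R3 = 17 + 1 = 18  → 18 >= 18, exit
Total ADD instructions: 18

18


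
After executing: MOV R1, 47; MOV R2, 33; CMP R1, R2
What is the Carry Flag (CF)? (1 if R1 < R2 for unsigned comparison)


Register state trace:
  MOV R1, 47  → R1 = 47
  MOV R2, 33  → R2 = 33
  CMP R1, R2  → unsigned 47 - 33: no borrow
  47 >= 33, so CF = 0
CF = 0

0


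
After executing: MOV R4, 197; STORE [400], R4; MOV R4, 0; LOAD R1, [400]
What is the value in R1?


Register and memory trace:
  MOV R4, 197  → R4 = 197
  STORE [400], R4  → mem[400] = 197
  MOV R4, 0  → R4 = 0
  LOAD R1, [400]  → R1 = mem[400] = 197
Final: R1 = 197

197


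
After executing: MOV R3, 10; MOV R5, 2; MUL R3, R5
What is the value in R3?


Register state trace:
  MOV R3, 10  → R3 = 10
  MOV R5, 2  → R5 = 2
  MUL R3, R5  → R3 = 10 * 2 = 20
Final: R3 = 20

20


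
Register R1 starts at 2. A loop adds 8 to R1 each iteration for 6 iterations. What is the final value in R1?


Starting value: R1 = 2
  Iter 1: R1 = 2 + 8 = 10
  Iter 2: R1 = 10 + 8 = 18
  Iter 3: R1 = 18 + 8 = 26
  Iter 4: R1 = 26 + 8 = 34
  Iter 5: R1 = 34 + 8 = 42
  Iter 6: R1 = 42 + 8 = 50
Final: R1 = 50

50


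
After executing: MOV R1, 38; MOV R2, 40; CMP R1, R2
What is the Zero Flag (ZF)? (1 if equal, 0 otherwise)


Register state trace:
  MOV R1, 38  → R1 = 38
  MOV R2, 40  → R2 = 40
  CMP R1, R2  → computes 38 - 40 = -2
  Result is nonzero, so values are not equal
ZF = 0

0


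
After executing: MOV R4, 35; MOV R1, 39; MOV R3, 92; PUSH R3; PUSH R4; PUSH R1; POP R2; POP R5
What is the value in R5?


Stack trace (top is rightmost):
  MOV R4, 35  → R4 = 35
  MOV R1, 39  → R1 = 39
  MOV R3, 92  → R3 = 92
  PUSH R3  → stack: [92]
  PUSH R4  → stack: [92, 35]
  PUSH R1  → stack: [92, 35, 39]
  POP R2  → R2 = 39, stack: [92, 35]
  POP R5  → R5 = 35, stack: [92]
Final: R5 = 35

35


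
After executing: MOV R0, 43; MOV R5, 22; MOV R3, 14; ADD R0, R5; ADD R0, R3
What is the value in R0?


Register state trace:
  MOV R0, 43  → R0 = 43
  MOV R5, 22  → R5 = 22
  MOV R3, 14  → R3 = 14
  ADD R0, R5  → R0 = 43 + 22 = 65
  ADD R0, R3  → R0 = 65 + 14 = 79
Final: R0 = 79

79


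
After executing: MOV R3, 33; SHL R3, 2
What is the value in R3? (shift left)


Register state trace:
  MOV R3, 33  → R3 = 33
  SHL R3, 2  → R3 = 33 << 2 = 33 * 2^2 = 132
Final: R3 = 132

132


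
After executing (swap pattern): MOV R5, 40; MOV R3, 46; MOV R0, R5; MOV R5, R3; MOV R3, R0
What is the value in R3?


Register state trace (swap pattern):
  MOV R5, 40  → R5 = 40
  MOV R3, 46  → R3 = 46
  MOV R0, R5  → R0 = 40  (save R5)
  MOV R5, R3  → R5 = 46  (R5 gets R3's value)
  MOV R3, R0  → R3 = 40  (R3 gets saved value)
Final: R3 = 40

40


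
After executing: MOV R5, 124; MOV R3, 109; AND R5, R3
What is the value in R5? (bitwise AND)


Register state trace:
  MOV R5, 124  → R5 = 124 (0b01111100)
  MOV R3, 109  → R3 = 109 (0b01101101)
  AND R5, R3  → R5 = 124 AND 109 = 108 (0b01101100)
Final: R5 = 108

108


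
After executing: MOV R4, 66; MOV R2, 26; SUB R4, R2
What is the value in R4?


Register state trace:
  MOV R4, 66  → R4 = 66
  MOV R2, 26  → R2 = 26
  SUB R4, R2  → R4 = 66 - 26 = 40
Final: R4 = 40

40


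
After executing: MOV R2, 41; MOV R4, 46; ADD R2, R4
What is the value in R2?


Register state trace:
  MOV R2, 41  → R2 = 41
  MOV R4, 46  → R4 = 46
  ADD R2, R4  → R2 = 41 + 46 = 87
Final: R2 = 87

87


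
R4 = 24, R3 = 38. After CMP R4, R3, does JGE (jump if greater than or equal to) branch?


Trace:
  R4 = 24, R3 = 38
  CMP R4, R3  → compares 24 vs 38
  JGE checks: is 24 greater than or equal to 38?
  24 < 38, so condition is false
Branch taken: No

No


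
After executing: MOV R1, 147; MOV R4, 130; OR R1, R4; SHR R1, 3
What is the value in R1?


Register state trace:
  MOV R1, 147  → R1 = 147 (0b10010011)
  MOV R4, 130  → R4 = 130 (0b10000010)
  OR R1, R4  → R1 = 147 OR 130 = 147 (0b10010011)
  SHR R1, 3  → R1 = 147 >> 3 = 18
Final: R1 = 18

18


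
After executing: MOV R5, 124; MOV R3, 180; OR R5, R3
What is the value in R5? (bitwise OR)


Register state trace:
  MOV R5, 124  → R5 = 124 (0b01111100)
  MOV R3, 180  → R3 = 180 (0b10110100)
  OR R5, R3   → R5 = 124 OR 180 = 252 (0b11111100)
Final: R5 = 252

252


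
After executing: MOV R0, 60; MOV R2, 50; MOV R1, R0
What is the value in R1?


Register state trace:
  MOV R0, 60  → R0 = 60
  MOV R2, 50  → R2 = 50
  MOV R1, R0  → R1 = 60
Final: R1 = 60

60


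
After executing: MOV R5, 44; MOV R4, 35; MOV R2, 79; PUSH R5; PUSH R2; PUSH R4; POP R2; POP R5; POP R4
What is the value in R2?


Stack trace (top is rightmost):
  MOV R5, 44  → R5 = 44
  MOV R4, 35  → R4 = 35
  MOV R2, 79  → R2 = 79
  PUSH R5  → stack: [44]
  PUSH R2  → stack: [44, 79]
  PUSH R4  → stack: [44, 79, 35]
  POP R2  → R2 = 35, stack: [44, 79]
  POP R5  → R5 = 79, stack: [44]
  POP R4  → R4 = 44, stack: []
Final: R2 = 35

35


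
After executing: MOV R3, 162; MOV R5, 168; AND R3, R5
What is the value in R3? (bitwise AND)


Register state trace:
  MOV R3, 162  → R3 = 162 (0b10100010)
  MOV R5, 168  → R5 = 168 (0b10101000)
  AND R3, R5  → R3 = 162 AND 168 = 160 (0b10100000)
Final: R3 = 160

160


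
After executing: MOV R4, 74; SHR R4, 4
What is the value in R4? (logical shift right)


Register state trace:
  MOV R4, 74  → R4 = 74
  SHR R4, 4  → R4 = 74 >> 4 = 74 // 2^4 = 4
Final: R4 = 4

4


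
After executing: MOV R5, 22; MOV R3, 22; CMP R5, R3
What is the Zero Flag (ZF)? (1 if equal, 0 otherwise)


Register state trace:
  MOV R5, 22  → R5 = 22
  MOV R3, 22  → R3 = 22
  CMP R5, R3  → computes 22 - 22 = 0
  Result is zero, so values are equal
ZF = 1

1


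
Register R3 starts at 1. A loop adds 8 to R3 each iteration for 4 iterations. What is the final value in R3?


Starting value: R3 = 1
  Iter 1: R3 = 1 + 8 = 9
  Iter 2: R3 = 9 + 8 = 17
  Iter 3: R3 = 17 + 8 = 25
  Iter 4: R3 = 25 + 8 = 33
Final: R3 = 33

33


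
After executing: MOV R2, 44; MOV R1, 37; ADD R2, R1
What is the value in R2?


Register state trace:
  MOV R2, 44  → R2 = 44
  MOV R1, 37  → R1 = 37
  ADD R2, R1  → R2 = 44 + 37 = 81
Final: R2 = 81

81


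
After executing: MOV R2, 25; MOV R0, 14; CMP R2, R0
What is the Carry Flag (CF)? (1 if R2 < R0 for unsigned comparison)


Register state trace:
  MOV R2, 25  → R2 = 25
  MOV R0, 14  → R0 = 14
  CMP R2, R0  → unsigned 25 - 14: no borrow
  25 >= 14, so CF = 0
CF = 0

0


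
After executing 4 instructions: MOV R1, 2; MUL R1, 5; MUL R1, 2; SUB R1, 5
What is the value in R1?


Register state trace:
  MOV R1, 2  → R1 = 2
  MUL R1, 5  → R1 = 2 * 5 = 10
  MUL R1, 2  → R1 = 10 * 2 = 20
  SUB R1, 5  → R1 = 20 - 5 = 15
Final: R1 = 15

15


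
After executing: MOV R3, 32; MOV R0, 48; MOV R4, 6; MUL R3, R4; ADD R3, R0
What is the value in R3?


Register state trace:
  MOV R3, 32  → R3 = 32
  MOV R0, 48  → R0 = 48
  MOV R4, 6  → R4 = 6
  MUL R3, R4  → R3 = 32 * 6 = 192
  ADD R3, R0  → R3 = 192 + 48 = 240
Final: R3 = 240

240


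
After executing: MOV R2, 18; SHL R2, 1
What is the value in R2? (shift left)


Register state trace:
  MOV R2, 18  → R2 = 18
  SHL R2, 1  → R2 = 18 << 1 = 18 * 2^1 = 36
Final: R2 = 36

36


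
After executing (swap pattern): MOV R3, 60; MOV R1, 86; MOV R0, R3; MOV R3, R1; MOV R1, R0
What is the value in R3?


Register state trace (swap pattern):
  MOV R3, 60  → R3 = 60
  MOV R1, 86  → R1 = 86
  MOV R0, R3  → R0 = 60  (save R3)
  MOV R3, R1  → R3 = 86  (R3 gets R1's value)
  MOV R1, R0  → R1 = 60  (R1 gets saved value)
Final: R3 = 86

86


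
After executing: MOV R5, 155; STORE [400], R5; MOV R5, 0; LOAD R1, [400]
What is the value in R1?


Register and memory trace:
  MOV R5, 155  → R5 = 155
  STORE [400], R5  → mem[400] = 155
  MOV R5, 0  → R5 = 0
  LOAD R1, [400]  → R1 = mem[400] = 155
Final: R1 = 155

155


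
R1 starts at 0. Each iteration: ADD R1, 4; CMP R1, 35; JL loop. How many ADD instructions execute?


Loop trace (R1 starts at 0, target 35, step 4):
  ADD #1: R1 = 0 + 4 = 4  → 4 < 35, loop
  ADD #2: R1 = 4 + 4 = 8  → 8 < 35, loop
  ADD #3: R1 = 8 + 4 = 12  → 12 < 35, loop
  ADD #4: R1 = 12 + 4 = 16  → 16 < 35, loop
  ADD #5: R1 = 16 + 4 = 20  → 20 < 35, loop
  ADD #6: R1 = 20 + 4 = 24  → 24 < 35, loop
  ADD #7: R1 = 24 + 4 = 28  → 28 < 35, loop
  ADD #8: R1 = 28 + 4 = 32  → 32 < 35, loop
  ADD #9: R1 = 32 + 4 = 36  → 36 >= 35, exit
Total ADD instructions: 9

9


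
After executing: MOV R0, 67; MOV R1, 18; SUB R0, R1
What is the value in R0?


Register state trace:
  MOV R0, 67  → R0 = 67
  MOV R1, 18  → R1 = 18
  SUB R0, R1  → R0 = 67 - 18 = 49
Final: R0 = 49

49


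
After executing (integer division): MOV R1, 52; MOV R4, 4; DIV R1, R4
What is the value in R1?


Register state trace:
  MOV R1, 52  → R1 = 52
  MOV R4, 4  → R4 = 4
  DIV R1, R4  → R1 = 52 // 4 = 13
Final: R1 = 13

13


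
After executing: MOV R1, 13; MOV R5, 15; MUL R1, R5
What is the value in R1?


Register state trace:
  MOV R1, 13  → R1 = 13
  MOV R5, 15  → R5 = 15
  MUL R1, R5  → R1 = 13 * 15 = 195
Final: R1 = 195

195


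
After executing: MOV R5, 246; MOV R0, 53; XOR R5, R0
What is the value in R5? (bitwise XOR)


Register state trace:
  MOV R5, 246  → R5 = 246 (0b11110110)
  MOV R0, 53  → R0 = 53 (0b00110101)
  XOR R5, R0  → R5 = 246 XOR 53 = 195 (0b11000011)
Final: R5 = 195

195


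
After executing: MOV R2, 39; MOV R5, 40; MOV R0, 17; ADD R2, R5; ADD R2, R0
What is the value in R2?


Register state trace:
  MOV R2, 39  → R2 = 39
  MOV R5, 40  → R5 = 40
  MOV R0, 17  → R0 = 17
  ADD R2, R5  → R2 = 39 + 40 = 79
  ADD R2, R0  → R2 = 79 + 17 = 96
Final: R2 = 96

96


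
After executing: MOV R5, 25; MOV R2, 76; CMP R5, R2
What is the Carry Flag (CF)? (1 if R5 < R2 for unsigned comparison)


Register state trace:
  MOV R5, 25  → R5 = 25
  MOV R2, 76  → R2 = 76
  CMP R5, R2  → unsigned 25 - 76: borrow occurs
  25 < 76, so CF = 1
CF = 1

1


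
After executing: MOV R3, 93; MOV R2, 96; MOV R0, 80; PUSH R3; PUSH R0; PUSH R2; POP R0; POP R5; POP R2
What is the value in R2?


Stack trace (top is rightmost):
  MOV R3, 93  → R3 = 93
  MOV R2, 96  → R2 = 96
  MOV R0, 80  → R0 = 80
  PUSH R3  → stack: [93]
  PUSH R0  → stack: [93, 80]
  PUSH R2  → stack: [93, 80, 96]
  POP R0  → R0 = 96, stack: [93, 80]
  POP R5  → R5 = 80, stack: [93]
  POP R2  → R2 = 93, stack: []
Final: R2 = 93

93


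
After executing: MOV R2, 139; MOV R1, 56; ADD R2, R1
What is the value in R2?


Register state trace:
  MOV R2, 139  → R2 = 139
  MOV R1, 56  → R1 = 56
  ADD R2, R1  → R2 = 139 + 56 = 195
Final: R2 = 195

195


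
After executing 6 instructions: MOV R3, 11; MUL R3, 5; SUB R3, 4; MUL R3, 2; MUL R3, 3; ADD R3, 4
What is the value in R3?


Register state trace:
  MOV R3, 11  → R3 = 11
  MUL R3, 5  → R3 = 11 * 5 = 55
  SUB R3, 4  → R3 = 55 - 4 = 51
  MUL R3, 2  → R3 = 51 * 2 = 102
  MUL R3, 3  → R3 = 102 * 3 = 306
  ADD R3, 4  → R3 = 306 + 4 = 310
Final: R3 = 310

310


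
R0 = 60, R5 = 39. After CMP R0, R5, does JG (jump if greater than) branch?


Trace:
  R0 = 60, R5 = 39
  CMP R0, R5  → compares 60 vs 39
  JG checks: is 60 greater than 39?
  60 > 39, so condition is true
Branch taken: Yes

Yes


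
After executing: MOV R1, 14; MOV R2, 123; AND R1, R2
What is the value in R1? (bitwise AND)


Register state trace:
  MOV R1, 14  → R1 = 14 (0b00001110)
  MOV R2, 123  → R2 = 123 (0b01111011)
  AND R1, R2  → R1 = 14 AND 123 = 10 (0b00001010)
Final: R1 = 10

10


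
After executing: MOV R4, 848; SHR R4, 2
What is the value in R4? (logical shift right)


Register state trace:
  MOV R4, 848  → R4 = 848
  SHR R4, 2  → R4 = 848 >> 2 = 848 // 2^2 = 212
Final: R4 = 212

212


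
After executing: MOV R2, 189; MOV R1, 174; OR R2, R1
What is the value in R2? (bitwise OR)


Register state trace:
  MOV R2, 189  → R2 = 189 (0b10111101)
  MOV R1, 174  → R1 = 174 (0b10101110)
  OR R2, R1   → R2 = 189 OR 174 = 191 (0b10111111)
Final: R2 = 191

191


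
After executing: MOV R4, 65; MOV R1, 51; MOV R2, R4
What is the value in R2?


Register state trace:
  MOV R4, 65  → R4 = 65
  MOV R1, 51  → R1 = 51
  MOV R2, R4  → R2 = 65
Final: R2 = 65

65


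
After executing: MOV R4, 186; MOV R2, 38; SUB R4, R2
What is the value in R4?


Register state trace:
  MOV R4, 186  → R4 = 186
  MOV R2, 38  → R2 = 38
  SUB R4, R2  → R4 = 186 - 38 = 148
Final: R4 = 148

148


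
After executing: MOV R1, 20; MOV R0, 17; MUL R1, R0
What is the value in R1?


Register state trace:
  MOV R1, 20  → R1 = 20
  MOV R0, 17  → R0 = 17
  MUL R1, R0  → R1 = 20 * 17 = 340
Final: R1 = 340

340


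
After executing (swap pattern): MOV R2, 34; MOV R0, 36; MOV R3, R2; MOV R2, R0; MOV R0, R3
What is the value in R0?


Register state trace (swap pattern):
  MOV R2, 34  → R2 = 34
  MOV R0, 36  → R0 = 36
  MOV R3, R2  → R3 = 34  (save R2)
  MOV R2, R0  → R2 = 36  (R2 gets R0's value)
  MOV R0, R3  → R0 = 34  (R0 gets saved value)
Final: R0 = 34

34
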